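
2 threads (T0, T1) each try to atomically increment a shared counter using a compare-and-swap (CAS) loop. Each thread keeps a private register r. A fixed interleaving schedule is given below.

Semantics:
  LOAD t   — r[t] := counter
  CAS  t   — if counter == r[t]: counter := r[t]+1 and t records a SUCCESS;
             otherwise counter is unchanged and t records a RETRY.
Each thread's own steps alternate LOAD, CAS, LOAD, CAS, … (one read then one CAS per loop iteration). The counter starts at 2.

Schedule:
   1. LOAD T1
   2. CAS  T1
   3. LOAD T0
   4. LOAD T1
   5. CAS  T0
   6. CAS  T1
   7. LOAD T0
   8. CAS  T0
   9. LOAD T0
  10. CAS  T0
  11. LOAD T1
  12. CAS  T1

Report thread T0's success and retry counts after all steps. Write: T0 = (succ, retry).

T1 LOAD — after: cnt=2, r=2 — load
T1 CAS — after: cnt=3, r=2 — ok
T0 LOAD — after: cnt=3, r=3 — load
T1 LOAD — after: cnt=3, r=3 — load
T0 CAS — after: cnt=4, r=3 — ok
T1 CAS — after: cnt=4, r=3 — retry
T0 LOAD — after: cnt=4, r=4 — load
T0 CAS — after: cnt=5, r=4 — ok
T0 LOAD — after: cnt=5, r=5 — load
T0 CAS — after: cnt=6, r=5 — ok
T1 LOAD — after: cnt=6, r=6 — load
T1 CAS — after: cnt=7, r=6 — ok

T0 = (3, 0)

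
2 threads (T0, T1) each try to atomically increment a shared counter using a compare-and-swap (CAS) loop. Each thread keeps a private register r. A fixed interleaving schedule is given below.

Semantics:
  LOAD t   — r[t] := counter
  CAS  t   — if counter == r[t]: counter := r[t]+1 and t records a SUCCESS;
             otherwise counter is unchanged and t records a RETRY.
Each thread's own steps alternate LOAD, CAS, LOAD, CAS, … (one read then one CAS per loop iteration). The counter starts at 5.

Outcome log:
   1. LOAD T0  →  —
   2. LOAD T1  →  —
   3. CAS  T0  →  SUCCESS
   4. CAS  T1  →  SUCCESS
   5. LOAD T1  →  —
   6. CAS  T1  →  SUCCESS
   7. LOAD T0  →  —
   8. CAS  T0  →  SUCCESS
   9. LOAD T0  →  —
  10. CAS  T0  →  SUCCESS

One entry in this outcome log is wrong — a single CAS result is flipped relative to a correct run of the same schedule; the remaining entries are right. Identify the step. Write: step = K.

Re-executing:
1. LOAD T0 → mem=5 r[T0]=5 [LOAD]
2. LOAD T1 → mem=5 r[T1]=5 [LOAD]
3. CAS T0 → mem=6 r[T0]=5 [OK]
4. CAS T1 → mem=6 r[T1]=5 [RETRY]
5. LOAD T1 → mem=6 r[T1]=6 [LOAD]
6. CAS T1 → mem=7 r[T1]=6 [OK]
7. LOAD T0 → mem=7 r[T0]=7 [LOAD]
8. CAS T0 → mem=8 r[T0]=7 [OK]
9. LOAD T0 → mem=8 r[T0]=8 [LOAD]
10. CAS T0 → mem=9 r[T0]=8 [OK]
Mismatch at 4.

step = 4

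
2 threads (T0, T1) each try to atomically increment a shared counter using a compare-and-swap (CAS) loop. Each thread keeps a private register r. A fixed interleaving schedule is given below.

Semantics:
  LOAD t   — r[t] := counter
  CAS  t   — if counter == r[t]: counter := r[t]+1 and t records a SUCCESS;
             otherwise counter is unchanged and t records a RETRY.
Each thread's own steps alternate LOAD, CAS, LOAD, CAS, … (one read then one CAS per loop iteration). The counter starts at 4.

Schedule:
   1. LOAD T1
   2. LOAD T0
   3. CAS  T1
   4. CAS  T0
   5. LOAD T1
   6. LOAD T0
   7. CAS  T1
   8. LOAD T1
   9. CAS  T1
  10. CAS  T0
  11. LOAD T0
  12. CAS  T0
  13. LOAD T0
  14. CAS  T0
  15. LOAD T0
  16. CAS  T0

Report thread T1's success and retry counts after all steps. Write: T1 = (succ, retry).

T1 = (3, 0)

1. LOAD T1 → mem=4 r[T1]=4 [LOAD]
2. LOAD T0 → mem=4 r[T0]=4 [LOAD]
3. CAS T1 → mem=5 r[T1]=4 [OK]
4. CAS T0 → mem=5 r[T0]=4 [RETRY]
5. LOAD T1 → mem=5 r[T1]=5 [LOAD]
6. LOAD T0 → mem=5 r[T0]=5 [LOAD]
7. CAS T1 → mem=6 r[T1]=5 [OK]
8. LOAD T1 → mem=6 r[T1]=6 [LOAD]
9. CAS T1 → mem=7 r[T1]=6 [OK]
10. CAS T0 → mem=7 r[T0]=5 [RETRY]
11. LOAD T0 → mem=7 r[T0]=7 [LOAD]
12. CAS T0 → mem=8 r[T0]=7 [OK]
13. LOAD T0 → mem=8 r[T0]=8 [LOAD]
14. CAS T0 → mem=9 r[T0]=8 [OK]
15. LOAD T0 → mem=9 r[T0]=9 [LOAD]
16. CAS T0 → mem=10 r[T0]=9 [OK]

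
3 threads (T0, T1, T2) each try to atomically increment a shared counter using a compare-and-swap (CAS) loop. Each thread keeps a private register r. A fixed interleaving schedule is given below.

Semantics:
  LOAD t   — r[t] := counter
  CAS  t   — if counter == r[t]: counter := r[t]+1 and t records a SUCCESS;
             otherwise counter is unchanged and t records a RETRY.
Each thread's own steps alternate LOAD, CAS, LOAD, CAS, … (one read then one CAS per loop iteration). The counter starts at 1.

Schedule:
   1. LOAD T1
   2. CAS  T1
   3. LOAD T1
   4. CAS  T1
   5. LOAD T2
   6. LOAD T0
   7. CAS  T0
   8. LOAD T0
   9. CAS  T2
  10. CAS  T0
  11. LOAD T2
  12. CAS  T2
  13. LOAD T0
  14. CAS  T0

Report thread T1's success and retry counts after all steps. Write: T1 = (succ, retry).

   1) LOAD T1:  M=1  r_T1=1
   2) CAS  T1:  M=2  r_T1=1 ✓
   3) LOAD T1:  M=2  r_T1=2
   4) CAS  T1:  M=3  r_T1=2 ✓
   5) LOAD T2:  M=3  r_T2=3
   6) LOAD T0:  M=3  r_T0=3
   7) CAS  T0:  M=4  r_T0=3 ✓
   8) LOAD T0:  M=4  r_T0=4
   9) CAS  T2:  M=4  r_T2=3 ✗
  10) CAS  T0:  M=5  r_T0=4 ✓
  11) LOAD T2:  M=5  r_T2=5
  12) CAS  T2:  M=6  r_T2=5 ✓
  13) LOAD T0:  M=6  r_T0=6
  14) CAS  T0:  M=7  r_T0=6 ✓

T1 = (2, 0)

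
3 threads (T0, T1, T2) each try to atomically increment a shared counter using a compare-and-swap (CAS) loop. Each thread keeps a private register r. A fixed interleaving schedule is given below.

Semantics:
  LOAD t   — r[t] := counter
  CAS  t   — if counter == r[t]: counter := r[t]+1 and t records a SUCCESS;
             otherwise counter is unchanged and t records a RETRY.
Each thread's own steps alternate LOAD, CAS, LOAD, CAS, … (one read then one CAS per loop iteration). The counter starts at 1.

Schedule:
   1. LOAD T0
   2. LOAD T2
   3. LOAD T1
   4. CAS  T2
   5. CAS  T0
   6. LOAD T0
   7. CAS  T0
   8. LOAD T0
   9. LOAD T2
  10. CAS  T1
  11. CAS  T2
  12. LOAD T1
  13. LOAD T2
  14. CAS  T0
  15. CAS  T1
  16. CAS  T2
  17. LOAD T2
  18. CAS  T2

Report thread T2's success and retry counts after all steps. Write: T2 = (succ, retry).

step 1: T0 LOAD ⇒ load; ctr=1 reg=1
step 2: T2 LOAD ⇒ load; ctr=1 reg=1
step 3: T1 LOAD ⇒ load; ctr=1 reg=1
step 4: T2 CAS ⇒ ok; ctr=2 reg=1
step 5: T0 CAS ⇒ retry; ctr=2 reg=1
step 6: T0 LOAD ⇒ load; ctr=2 reg=2
step 7: T0 CAS ⇒ ok; ctr=3 reg=2
step 8: T0 LOAD ⇒ load; ctr=3 reg=3
step 9: T2 LOAD ⇒ load; ctr=3 reg=3
step 10: T1 CAS ⇒ retry; ctr=3 reg=1
step 11: T2 CAS ⇒ ok; ctr=4 reg=3
step 12: T1 LOAD ⇒ load; ctr=4 reg=4
step 13: T2 LOAD ⇒ load; ctr=4 reg=4
step 14: T0 CAS ⇒ retry; ctr=4 reg=3
step 15: T1 CAS ⇒ ok; ctr=5 reg=4
step 16: T2 CAS ⇒ retry; ctr=5 reg=4
step 17: T2 LOAD ⇒ load; ctr=5 reg=5
step 18: T2 CAS ⇒ ok; ctr=6 reg=5

T2 = (3, 1)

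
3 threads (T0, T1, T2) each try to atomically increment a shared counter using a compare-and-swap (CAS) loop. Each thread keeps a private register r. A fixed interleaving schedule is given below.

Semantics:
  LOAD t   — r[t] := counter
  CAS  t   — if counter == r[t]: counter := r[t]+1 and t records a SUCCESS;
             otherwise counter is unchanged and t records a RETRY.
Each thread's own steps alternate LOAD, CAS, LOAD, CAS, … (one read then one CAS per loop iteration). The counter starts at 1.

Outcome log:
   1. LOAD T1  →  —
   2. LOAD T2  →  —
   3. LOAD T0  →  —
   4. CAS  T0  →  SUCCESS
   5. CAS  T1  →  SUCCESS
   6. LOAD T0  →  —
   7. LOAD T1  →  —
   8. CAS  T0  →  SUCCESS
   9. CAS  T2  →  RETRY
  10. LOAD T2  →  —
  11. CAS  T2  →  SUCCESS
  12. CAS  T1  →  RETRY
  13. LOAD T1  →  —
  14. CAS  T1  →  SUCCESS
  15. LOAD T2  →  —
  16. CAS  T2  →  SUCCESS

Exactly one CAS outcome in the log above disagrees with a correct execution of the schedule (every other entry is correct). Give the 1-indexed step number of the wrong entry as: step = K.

step = 5

Re-executing:
step 1: T1 LOAD ⇒ load; ctr=1 reg=1
step 2: T2 LOAD ⇒ load; ctr=1 reg=1
step 3: T0 LOAD ⇒ load; ctr=1 reg=1
step 4: T0 CAS ⇒ ok; ctr=2 reg=1
step 5: T1 CAS ⇒ retry; ctr=2 reg=1
step 6: T0 LOAD ⇒ load; ctr=2 reg=2
step 7: T1 LOAD ⇒ load; ctr=2 reg=2
step 8: T0 CAS ⇒ ok; ctr=3 reg=2
step 9: T2 CAS ⇒ retry; ctr=3 reg=1
step 10: T2 LOAD ⇒ load; ctr=3 reg=3
step 11: T2 CAS ⇒ ok; ctr=4 reg=3
step 12: T1 CAS ⇒ retry; ctr=4 reg=2
step 13: T1 LOAD ⇒ load; ctr=4 reg=4
step 14: T1 CAS ⇒ ok; ctr=5 reg=4
step 15: T2 LOAD ⇒ load; ctr=5 reg=5
step 16: T2 CAS ⇒ ok; ctr=6 reg=5
Flip is step 5.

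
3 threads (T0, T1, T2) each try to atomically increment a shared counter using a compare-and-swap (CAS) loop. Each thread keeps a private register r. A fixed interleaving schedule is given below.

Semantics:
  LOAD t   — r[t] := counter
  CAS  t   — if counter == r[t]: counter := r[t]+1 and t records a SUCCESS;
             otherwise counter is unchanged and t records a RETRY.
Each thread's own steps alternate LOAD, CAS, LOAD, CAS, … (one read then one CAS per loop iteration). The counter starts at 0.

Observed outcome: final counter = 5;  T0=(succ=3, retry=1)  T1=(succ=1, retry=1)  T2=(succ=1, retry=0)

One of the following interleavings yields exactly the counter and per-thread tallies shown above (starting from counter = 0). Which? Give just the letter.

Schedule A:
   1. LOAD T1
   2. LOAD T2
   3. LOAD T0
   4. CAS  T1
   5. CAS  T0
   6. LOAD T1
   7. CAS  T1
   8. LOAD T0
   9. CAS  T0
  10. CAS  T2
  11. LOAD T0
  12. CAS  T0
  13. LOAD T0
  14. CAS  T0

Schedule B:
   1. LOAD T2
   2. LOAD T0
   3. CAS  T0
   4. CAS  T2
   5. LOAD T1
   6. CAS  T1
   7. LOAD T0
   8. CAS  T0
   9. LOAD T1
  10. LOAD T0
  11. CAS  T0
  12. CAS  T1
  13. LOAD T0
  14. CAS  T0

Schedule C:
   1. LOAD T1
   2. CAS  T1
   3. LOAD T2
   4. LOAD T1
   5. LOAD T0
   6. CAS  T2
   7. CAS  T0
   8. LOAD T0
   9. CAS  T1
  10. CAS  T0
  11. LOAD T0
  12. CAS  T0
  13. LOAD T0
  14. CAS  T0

C

Run C:
1. LOAD T1 → mem=0 r[T1]=0 [LOAD]
2. CAS T1 → mem=1 r[T1]=0 [OK]
3. LOAD T2 → mem=1 r[T2]=1 [LOAD]
4. LOAD T1 → mem=1 r[T1]=1 [LOAD]
5. LOAD T0 → mem=1 r[T0]=1 [LOAD]
6. CAS T2 → mem=2 r[T2]=1 [OK]
7. CAS T0 → mem=2 r[T0]=1 [RETRY]
8. LOAD T0 → mem=2 r[T0]=2 [LOAD]
9. CAS T1 → mem=2 r[T1]=1 [RETRY]
10. CAS T0 → mem=3 r[T0]=2 [OK]
11. LOAD T0 → mem=3 r[T0]=3 [LOAD]
12. CAS T0 → mem=4 r[T0]=3 [OK]
13. LOAD T0 → mem=4 r[T0]=4 [LOAD]
14. CAS T0 → mem=5 r[T0]=4 [OK]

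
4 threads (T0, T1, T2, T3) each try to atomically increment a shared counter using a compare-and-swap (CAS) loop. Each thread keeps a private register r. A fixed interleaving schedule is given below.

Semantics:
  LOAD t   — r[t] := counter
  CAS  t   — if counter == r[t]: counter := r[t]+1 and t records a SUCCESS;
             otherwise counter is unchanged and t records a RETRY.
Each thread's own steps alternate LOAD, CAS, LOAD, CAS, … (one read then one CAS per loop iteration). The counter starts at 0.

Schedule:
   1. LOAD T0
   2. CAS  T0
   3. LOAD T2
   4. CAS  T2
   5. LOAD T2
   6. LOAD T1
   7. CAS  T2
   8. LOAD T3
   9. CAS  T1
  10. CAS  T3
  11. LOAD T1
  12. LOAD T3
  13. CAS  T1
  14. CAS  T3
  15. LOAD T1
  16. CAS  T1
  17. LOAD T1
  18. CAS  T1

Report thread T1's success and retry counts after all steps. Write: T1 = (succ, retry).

T1 = (3, 1)

[1] T0.load  rd  (counter 0, T0.r 0)
[2] T0.cas  hit  (counter 1, T0.r 0)
[3] T2.load  rd  (counter 1, T2.r 1)
[4] T2.cas  hit  (counter 2, T2.r 1)
[5] T2.load  rd  (counter 2, T2.r 2)
[6] T1.load  rd  (counter 2, T1.r 2)
[7] T2.cas  hit  (counter 3, T2.r 2)
[8] T3.load  rd  (counter 3, T3.r 3)
[9] T1.cas  miss  (counter 3, T1.r 2)
[10] T3.cas  hit  (counter 4, T3.r 3)
[11] T1.load  rd  (counter 4, T1.r 4)
[12] T3.load  rd  (counter 4, T3.r 4)
[13] T1.cas  hit  (counter 5, T1.r 4)
[14] T3.cas  miss  (counter 5, T3.r 4)
[15] T1.load  rd  (counter 5, T1.r 5)
[16] T1.cas  hit  (counter 6, T1.r 5)
[17] T1.load  rd  (counter 6, T1.r 6)
[18] T1.cas  hit  (counter 7, T1.r 6)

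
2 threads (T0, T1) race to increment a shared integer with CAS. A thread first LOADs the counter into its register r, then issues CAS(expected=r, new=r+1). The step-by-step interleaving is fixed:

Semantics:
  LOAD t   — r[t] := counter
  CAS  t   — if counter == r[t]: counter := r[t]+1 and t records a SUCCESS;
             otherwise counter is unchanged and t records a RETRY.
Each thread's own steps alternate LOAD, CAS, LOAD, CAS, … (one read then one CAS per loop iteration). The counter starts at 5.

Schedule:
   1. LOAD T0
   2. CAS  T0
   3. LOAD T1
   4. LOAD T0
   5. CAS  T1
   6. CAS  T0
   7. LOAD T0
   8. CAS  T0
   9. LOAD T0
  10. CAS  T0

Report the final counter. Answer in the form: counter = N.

T0 LOAD — after: cnt=5, r=5 — load
T0 CAS — after: cnt=6, r=5 — ok
T1 LOAD — after: cnt=6, r=6 — load
T0 LOAD — after: cnt=6, r=6 — load
T1 CAS — after: cnt=7, r=6 — ok
T0 CAS — after: cnt=7, r=6 — retry
T0 LOAD — after: cnt=7, r=7 — load
T0 CAS — after: cnt=8, r=7 — ok
T0 LOAD — after: cnt=8, r=8 — load
T0 CAS — after: cnt=9, r=8 — ok

counter = 9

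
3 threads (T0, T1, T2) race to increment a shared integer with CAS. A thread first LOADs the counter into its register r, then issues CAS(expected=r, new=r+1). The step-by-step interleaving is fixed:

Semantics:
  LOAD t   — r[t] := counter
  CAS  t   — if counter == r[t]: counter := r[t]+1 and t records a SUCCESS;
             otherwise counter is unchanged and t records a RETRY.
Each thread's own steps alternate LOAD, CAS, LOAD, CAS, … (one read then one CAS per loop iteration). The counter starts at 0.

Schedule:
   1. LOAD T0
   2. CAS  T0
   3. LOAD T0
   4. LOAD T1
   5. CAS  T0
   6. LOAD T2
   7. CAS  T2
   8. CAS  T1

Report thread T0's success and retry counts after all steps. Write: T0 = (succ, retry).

T0 = (2, 0)

step 1: T0 LOAD ⇒ load; ctr=0 reg=0
step 2: T0 CAS ⇒ ok; ctr=1 reg=0
step 3: T0 LOAD ⇒ load; ctr=1 reg=1
step 4: T1 LOAD ⇒ load; ctr=1 reg=1
step 5: T0 CAS ⇒ ok; ctr=2 reg=1
step 6: T2 LOAD ⇒ load; ctr=2 reg=2
step 7: T2 CAS ⇒ ok; ctr=3 reg=2
step 8: T1 CAS ⇒ retry; ctr=3 reg=1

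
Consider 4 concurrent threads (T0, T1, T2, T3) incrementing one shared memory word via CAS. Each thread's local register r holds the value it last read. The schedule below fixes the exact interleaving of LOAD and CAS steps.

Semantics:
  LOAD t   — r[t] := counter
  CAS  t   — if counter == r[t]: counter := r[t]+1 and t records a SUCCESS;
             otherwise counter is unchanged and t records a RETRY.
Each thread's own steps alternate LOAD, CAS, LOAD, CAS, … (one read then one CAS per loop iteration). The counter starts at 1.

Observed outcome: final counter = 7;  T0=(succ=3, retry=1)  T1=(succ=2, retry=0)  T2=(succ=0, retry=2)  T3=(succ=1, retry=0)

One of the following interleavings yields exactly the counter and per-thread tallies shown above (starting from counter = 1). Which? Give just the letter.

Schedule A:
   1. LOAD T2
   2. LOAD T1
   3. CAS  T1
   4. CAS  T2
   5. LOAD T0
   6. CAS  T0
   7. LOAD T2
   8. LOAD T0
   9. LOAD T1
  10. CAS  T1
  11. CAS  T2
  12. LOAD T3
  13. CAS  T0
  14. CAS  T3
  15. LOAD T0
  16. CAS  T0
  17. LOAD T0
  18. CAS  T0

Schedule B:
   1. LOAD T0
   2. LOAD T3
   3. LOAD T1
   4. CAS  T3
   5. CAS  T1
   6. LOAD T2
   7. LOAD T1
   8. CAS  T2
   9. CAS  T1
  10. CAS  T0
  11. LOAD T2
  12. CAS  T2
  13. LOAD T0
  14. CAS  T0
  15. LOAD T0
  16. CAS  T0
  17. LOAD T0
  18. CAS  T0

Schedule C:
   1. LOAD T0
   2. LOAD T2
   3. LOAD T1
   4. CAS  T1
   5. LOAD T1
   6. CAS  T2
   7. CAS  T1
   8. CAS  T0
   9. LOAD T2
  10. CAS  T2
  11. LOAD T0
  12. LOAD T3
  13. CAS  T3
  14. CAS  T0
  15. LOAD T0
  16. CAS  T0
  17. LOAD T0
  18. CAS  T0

Tracing schedule A:
step 1: T2 LOAD ⇒ load; ctr=1 reg=1
step 2: T1 LOAD ⇒ load; ctr=1 reg=1
step 3: T1 CAS ⇒ ok; ctr=2 reg=1
step 4: T2 CAS ⇒ retry; ctr=2 reg=1
step 5: T0 LOAD ⇒ load; ctr=2 reg=2
step 6: T0 CAS ⇒ ok; ctr=3 reg=2
step 7: T2 LOAD ⇒ load; ctr=3 reg=3
step 8: T0 LOAD ⇒ load; ctr=3 reg=3
step 9: T1 LOAD ⇒ load; ctr=3 reg=3
step 10: T1 CAS ⇒ ok; ctr=4 reg=3
step 11: T2 CAS ⇒ retry; ctr=4 reg=3
step 12: T3 LOAD ⇒ load; ctr=4 reg=4
step 13: T0 CAS ⇒ retry; ctr=4 reg=3
step 14: T3 CAS ⇒ ok; ctr=5 reg=4
step 15: T0 LOAD ⇒ load; ctr=5 reg=5
step 16: T0 CAS ⇒ ok; ctr=6 reg=5
step 17: T0 LOAD ⇒ load; ctr=6 reg=6
step 18: T0 CAS ⇒ ok; ctr=7 reg=6

A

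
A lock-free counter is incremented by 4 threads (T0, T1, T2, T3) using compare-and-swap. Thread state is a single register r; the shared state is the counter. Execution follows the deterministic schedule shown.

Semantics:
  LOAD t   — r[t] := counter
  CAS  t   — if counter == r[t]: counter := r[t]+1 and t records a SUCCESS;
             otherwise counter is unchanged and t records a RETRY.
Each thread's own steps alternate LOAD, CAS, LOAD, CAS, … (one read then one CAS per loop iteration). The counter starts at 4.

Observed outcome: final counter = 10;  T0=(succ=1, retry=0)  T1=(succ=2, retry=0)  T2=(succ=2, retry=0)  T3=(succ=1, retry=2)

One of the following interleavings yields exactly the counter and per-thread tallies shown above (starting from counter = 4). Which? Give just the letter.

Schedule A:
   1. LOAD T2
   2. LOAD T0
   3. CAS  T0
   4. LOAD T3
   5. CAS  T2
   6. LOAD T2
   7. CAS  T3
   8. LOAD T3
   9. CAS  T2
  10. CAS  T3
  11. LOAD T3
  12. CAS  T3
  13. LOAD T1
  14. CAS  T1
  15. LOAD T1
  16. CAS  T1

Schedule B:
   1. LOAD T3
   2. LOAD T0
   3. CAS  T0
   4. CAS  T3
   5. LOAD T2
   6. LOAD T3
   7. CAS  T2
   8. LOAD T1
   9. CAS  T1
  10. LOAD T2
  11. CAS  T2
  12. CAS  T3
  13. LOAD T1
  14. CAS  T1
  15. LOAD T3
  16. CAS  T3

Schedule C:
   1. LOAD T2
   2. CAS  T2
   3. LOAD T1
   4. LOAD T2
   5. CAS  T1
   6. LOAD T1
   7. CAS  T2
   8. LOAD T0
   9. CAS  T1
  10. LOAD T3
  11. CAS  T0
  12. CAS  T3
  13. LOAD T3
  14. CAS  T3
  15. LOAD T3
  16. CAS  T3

B

Tracing schedule B:
step 1: T3 LOAD ⇒ load; ctr=4 reg=4
step 2: T0 LOAD ⇒ load; ctr=4 reg=4
step 3: T0 CAS ⇒ ok; ctr=5 reg=4
step 4: T3 CAS ⇒ retry; ctr=5 reg=4
step 5: T2 LOAD ⇒ load; ctr=5 reg=5
step 6: T3 LOAD ⇒ load; ctr=5 reg=5
step 7: T2 CAS ⇒ ok; ctr=6 reg=5
step 8: T1 LOAD ⇒ load; ctr=6 reg=6
step 9: T1 CAS ⇒ ok; ctr=7 reg=6
step 10: T2 LOAD ⇒ load; ctr=7 reg=7
step 11: T2 CAS ⇒ ok; ctr=8 reg=7
step 12: T3 CAS ⇒ retry; ctr=8 reg=5
step 13: T1 LOAD ⇒ load; ctr=8 reg=8
step 14: T1 CAS ⇒ ok; ctr=9 reg=8
step 15: T3 LOAD ⇒ load; ctr=9 reg=9
step 16: T3 CAS ⇒ ok; ctr=10 reg=9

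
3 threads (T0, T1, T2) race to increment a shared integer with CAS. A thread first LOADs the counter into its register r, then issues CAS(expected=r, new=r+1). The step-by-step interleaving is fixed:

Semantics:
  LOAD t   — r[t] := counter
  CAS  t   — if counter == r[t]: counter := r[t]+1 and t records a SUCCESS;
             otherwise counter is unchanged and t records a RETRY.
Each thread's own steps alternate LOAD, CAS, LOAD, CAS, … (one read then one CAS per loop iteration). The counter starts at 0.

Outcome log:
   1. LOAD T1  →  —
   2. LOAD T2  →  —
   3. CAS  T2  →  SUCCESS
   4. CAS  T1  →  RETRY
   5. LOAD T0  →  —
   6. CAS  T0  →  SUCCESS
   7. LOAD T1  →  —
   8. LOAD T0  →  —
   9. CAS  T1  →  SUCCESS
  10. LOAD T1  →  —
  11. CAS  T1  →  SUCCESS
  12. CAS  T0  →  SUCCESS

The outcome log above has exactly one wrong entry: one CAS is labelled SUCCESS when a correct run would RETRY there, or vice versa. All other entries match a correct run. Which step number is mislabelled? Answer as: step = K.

step = 12

Reference trace:
step 1: T1 LOAD ⇒ load; ctr=0 reg=0
step 2: T2 LOAD ⇒ load; ctr=0 reg=0
step 3: T2 CAS ⇒ ok; ctr=1 reg=0
step 4: T1 CAS ⇒ retry; ctr=1 reg=0
step 5: T0 LOAD ⇒ load; ctr=1 reg=1
step 6: T0 CAS ⇒ ok; ctr=2 reg=1
step 7: T1 LOAD ⇒ load; ctr=2 reg=2
step 8: T0 LOAD ⇒ load; ctr=2 reg=2
step 9: T1 CAS ⇒ ok; ctr=3 reg=2
step 10: T1 LOAD ⇒ load; ctr=3 reg=3
step 11: T1 CAS ⇒ ok; ctr=4 reg=3
step 12: T0 CAS ⇒ retry; ctr=4 reg=2
Flip is step 12.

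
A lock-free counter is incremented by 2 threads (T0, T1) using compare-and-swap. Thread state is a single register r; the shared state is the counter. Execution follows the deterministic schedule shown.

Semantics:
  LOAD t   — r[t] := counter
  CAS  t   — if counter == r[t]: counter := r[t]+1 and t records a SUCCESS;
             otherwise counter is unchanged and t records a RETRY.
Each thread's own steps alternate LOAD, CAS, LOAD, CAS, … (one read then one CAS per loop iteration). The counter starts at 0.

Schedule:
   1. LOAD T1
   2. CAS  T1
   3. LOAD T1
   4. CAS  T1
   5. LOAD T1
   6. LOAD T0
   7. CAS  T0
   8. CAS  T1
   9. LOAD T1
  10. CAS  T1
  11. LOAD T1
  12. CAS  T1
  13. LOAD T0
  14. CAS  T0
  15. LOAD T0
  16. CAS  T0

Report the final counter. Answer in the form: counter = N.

[1] T1.load  rd  (counter 0, T1.r 0)
[2] T1.cas  hit  (counter 1, T1.r 0)
[3] T1.load  rd  (counter 1, T1.r 1)
[4] T1.cas  hit  (counter 2, T1.r 1)
[5] T1.load  rd  (counter 2, T1.r 2)
[6] T0.load  rd  (counter 2, T0.r 2)
[7] T0.cas  hit  (counter 3, T0.r 2)
[8] T1.cas  miss  (counter 3, T1.r 2)
[9] T1.load  rd  (counter 3, T1.r 3)
[10] T1.cas  hit  (counter 4, T1.r 3)
[11] T1.load  rd  (counter 4, T1.r 4)
[12] T1.cas  hit  (counter 5, T1.r 4)
[13] T0.load  rd  (counter 5, T0.r 5)
[14] T0.cas  hit  (counter 6, T0.r 5)
[15] T0.load  rd  (counter 6, T0.r 6)
[16] T0.cas  hit  (counter 7, T0.r 6)

counter = 7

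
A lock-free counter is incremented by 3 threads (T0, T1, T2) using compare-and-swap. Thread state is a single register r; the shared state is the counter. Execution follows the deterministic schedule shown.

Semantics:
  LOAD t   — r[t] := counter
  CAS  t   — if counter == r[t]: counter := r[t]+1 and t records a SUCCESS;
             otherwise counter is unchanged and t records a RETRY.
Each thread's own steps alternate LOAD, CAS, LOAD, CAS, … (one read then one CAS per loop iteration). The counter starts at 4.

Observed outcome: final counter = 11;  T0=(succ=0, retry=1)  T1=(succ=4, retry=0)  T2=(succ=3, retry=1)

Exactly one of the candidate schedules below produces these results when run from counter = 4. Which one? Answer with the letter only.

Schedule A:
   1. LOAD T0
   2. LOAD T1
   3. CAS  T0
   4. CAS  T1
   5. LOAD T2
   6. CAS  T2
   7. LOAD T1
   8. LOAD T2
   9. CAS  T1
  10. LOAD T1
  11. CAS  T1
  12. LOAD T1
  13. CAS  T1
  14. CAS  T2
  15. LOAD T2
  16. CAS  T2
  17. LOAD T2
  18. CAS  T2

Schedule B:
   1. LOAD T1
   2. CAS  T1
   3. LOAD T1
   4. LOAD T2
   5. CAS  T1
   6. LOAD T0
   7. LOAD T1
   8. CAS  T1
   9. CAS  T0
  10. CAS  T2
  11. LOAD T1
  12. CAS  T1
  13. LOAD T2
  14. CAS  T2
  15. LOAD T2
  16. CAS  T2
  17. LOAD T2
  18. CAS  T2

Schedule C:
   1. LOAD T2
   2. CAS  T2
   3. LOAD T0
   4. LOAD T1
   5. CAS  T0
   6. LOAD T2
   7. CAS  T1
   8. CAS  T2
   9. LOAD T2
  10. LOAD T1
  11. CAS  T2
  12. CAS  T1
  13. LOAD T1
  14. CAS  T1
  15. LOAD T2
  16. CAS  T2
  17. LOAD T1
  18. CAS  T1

Run B:
1. LOAD T1 → mem=4 r[T1]=4 [LOAD]
2. CAS T1 → mem=5 r[T1]=4 [OK]
3. LOAD T1 → mem=5 r[T1]=5 [LOAD]
4. LOAD T2 → mem=5 r[T2]=5 [LOAD]
5. CAS T1 → mem=6 r[T1]=5 [OK]
6. LOAD T0 → mem=6 r[T0]=6 [LOAD]
7. LOAD T1 → mem=6 r[T1]=6 [LOAD]
8. CAS T1 → mem=7 r[T1]=6 [OK]
9. CAS T0 → mem=7 r[T0]=6 [RETRY]
10. CAS T2 → mem=7 r[T2]=5 [RETRY]
11. LOAD T1 → mem=7 r[T1]=7 [LOAD]
12. CAS T1 → mem=8 r[T1]=7 [OK]
13. LOAD T2 → mem=8 r[T2]=8 [LOAD]
14. CAS T2 → mem=9 r[T2]=8 [OK]
15. LOAD T2 → mem=9 r[T2]=9 [LOAD]
16. CAS T2 → mem=10 r[T2]=9 [OK]
17. LOAD T2 → mem=10 r[T2]=10 [LOAD]
18. CAS T2 → mem=11 r[T2]=10 [OK]

B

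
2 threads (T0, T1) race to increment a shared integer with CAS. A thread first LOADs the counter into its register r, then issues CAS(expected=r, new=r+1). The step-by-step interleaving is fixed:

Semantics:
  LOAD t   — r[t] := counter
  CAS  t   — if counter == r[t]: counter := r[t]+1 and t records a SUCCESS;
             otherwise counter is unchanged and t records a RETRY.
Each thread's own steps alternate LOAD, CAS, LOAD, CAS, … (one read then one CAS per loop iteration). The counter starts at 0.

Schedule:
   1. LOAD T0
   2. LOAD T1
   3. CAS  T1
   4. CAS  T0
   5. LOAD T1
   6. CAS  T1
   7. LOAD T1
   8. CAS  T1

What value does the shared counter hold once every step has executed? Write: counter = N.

counter = 3

step 1: T0 LOAD ⇒ load; ctr=0 reg=0
step 2: T1 LOAD ⇒ load; ctr=0 reg=0
step 3: T1 CAS ⇒ ok; ctr=1 reg=0
step 4: T0 CAS ⇒ retry; ctr=1 reg=0
step 5: T1 LOAD ⇒ load; ctr=1 reg=1
step 6: T1 CAS ⇒ ok; ctr=2 reg=1
step 7: T1 LOAD ⇒ load; ctr=2 reg=2
step 8: T1 CAS ⇒ ok; ctr=3 reg=2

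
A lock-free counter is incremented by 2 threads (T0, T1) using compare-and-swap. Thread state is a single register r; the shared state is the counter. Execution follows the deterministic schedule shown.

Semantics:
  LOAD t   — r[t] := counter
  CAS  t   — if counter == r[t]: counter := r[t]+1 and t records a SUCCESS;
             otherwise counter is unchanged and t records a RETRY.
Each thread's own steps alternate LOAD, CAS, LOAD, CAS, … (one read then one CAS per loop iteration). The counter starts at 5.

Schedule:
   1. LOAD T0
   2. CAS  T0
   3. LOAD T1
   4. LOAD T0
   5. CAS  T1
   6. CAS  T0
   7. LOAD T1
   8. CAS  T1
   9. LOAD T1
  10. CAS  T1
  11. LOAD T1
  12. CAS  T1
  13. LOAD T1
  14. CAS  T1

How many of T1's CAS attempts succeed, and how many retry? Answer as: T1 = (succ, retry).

1. LOAD T0 → mem=5 r[T0]=5 [LOAD]
2. CAS T0 → mem=6 r[T0]=5 [OK]
3. LOAD T1 → mem=6 r[T1]=6 [LOAD]
4. LOAD T0 → mem=6 r[T0]=6 [LOAD]
5. CAS T1 → mem=7 r[T1]=6 [OK]
6. CAS T0 → mem=7 r[T0]=6 [RETRY]
7. LOAD T1 → mem=7 r[T1]=7 [LOAD]
8. CAS T1 → mem=8 r[T1]=7 [OK]
9. LOAD T1 → mem=8 r[T1]=8 [LOAD]
10. CAS T1 → mem=9 r[T1]=8 [OK]
11. LOAD T1 → mem=9 r[T1]=9 [LOAD]
12. CAS T1 → mem=10 r[T1]=9 [OK]
13. LOAD T1 → mem=10 r[T1]=10 [LOAD]
14. CAS T1 → mem=11 r[T1]=10 [OK]

T1 = (5, 0)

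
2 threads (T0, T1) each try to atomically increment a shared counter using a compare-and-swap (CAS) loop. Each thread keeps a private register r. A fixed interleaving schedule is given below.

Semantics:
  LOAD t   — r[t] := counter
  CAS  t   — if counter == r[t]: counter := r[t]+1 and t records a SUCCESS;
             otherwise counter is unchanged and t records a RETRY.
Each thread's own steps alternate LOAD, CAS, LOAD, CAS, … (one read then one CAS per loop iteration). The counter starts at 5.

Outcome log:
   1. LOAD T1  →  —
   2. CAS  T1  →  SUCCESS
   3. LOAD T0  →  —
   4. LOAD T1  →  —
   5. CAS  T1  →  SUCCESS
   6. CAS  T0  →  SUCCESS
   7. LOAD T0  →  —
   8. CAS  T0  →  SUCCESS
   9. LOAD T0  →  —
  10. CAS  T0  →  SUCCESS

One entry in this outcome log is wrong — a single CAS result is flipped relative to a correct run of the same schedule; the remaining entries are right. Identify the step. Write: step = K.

Re-executing:
#1 T1 reads 5
#2 T1 CAS(5→6) writes; counter now 6
#3 T0 reads 6
#4 T1 reads 6
#5 T1 CAS(6→7) writes; counter now 7
#6 T0 CAS(6→7) fails; counter now 7
#7 T0 reads 7
#8 T0 CAS(7→8) writes; counter now 8
#9 T0 reads 8
#10 T0 CAS(8→9) writes; counter now 9
Flip is step 6.

step = 6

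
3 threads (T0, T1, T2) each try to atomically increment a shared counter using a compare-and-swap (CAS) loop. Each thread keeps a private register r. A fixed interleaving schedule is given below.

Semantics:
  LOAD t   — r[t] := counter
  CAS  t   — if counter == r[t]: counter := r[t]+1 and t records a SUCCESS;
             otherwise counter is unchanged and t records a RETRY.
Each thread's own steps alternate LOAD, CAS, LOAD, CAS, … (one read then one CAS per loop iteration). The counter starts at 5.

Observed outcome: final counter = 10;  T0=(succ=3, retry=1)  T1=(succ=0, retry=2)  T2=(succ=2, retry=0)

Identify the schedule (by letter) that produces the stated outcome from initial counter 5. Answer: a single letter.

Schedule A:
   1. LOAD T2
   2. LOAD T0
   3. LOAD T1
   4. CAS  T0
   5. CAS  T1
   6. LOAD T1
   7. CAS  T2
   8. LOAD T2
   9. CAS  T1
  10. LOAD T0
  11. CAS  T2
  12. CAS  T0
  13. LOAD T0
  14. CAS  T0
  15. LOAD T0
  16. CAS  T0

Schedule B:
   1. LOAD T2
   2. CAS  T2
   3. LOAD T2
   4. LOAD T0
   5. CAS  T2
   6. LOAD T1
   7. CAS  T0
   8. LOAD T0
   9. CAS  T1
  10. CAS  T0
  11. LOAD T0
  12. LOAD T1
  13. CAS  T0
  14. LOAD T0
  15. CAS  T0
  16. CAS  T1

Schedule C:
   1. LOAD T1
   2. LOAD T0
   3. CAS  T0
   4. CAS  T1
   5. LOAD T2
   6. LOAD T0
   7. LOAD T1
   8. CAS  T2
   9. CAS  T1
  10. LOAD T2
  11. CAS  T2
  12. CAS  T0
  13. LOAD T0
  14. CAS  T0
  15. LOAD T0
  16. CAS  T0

C

Run C:
[1] T1.load  rd  (counter 5, T1.r 5)
[2] T0.load  rd  (counter 5, T0.r 5)
[3] T0.cas  hit  (counter 6, T0.r 5)
[4] T1.cas  miss  (counter 6, T1.r 5)
[5] T2.load  rd  (counter 6, T2.r 6)
[6] T0.load  rd  (counter 6, T0.r 6)
[7] T1.load  rd  (counter 6, T1.r 6)
[8] T2.cas  hit  (counter 7, T2.r 6)
[9] T1.cas  miss  (counter 7, T1.r 6)
[10] T2.load  rd  (counter 7, T2.r 7)
[11] T2.cas  hit  (counter 8, T2.r 7)
[12] T0.cas  miss  (counter 8, T0.r 6)
[13] T0.load  rd  (counter 8, T0.r 8)
[14] T0.cas  hit  (counter 9, T0.r 8)
[15] T0.load  rd  (counter 9, T0.r 9)
[16] T0.cas  hit  (counter 10, T0.r 9)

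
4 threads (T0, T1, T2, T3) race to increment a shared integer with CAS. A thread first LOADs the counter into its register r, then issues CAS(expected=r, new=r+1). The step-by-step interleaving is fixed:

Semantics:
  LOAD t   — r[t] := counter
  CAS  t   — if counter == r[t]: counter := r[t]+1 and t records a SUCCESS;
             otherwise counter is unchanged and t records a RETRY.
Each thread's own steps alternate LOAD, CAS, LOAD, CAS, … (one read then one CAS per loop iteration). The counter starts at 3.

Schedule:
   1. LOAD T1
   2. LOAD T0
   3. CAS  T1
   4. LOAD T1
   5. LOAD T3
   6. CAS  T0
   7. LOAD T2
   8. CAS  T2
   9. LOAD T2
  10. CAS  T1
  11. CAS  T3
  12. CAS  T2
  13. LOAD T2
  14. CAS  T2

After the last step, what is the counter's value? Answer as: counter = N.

counter = 7

T1 LOAD — after: cnt=3, r=3 — load
T0 LOAD — after: cnt=3, r=3 — load
T1 CAS — after: cnt=4, r=3 — ok
T1 LOAD — after: cnt=4, r=4 — load
T3 LOAD — after: cnt=4, r=4 — load
T0 CAS — after: cnt=4, r=3 — retry
T2 LOAD — after: cnt=4, r=4 — load
T2 CAS — after: cnt=5, r=4 — ok
T2 LOAD — after: cnt=5, r=5 — load
T1 CAS — after: cnt=5, r=4 — retry
T3 CAS — after: cnt=5, r=4 — retry
T2 CAS — after: cnt=6, r=5 — ok
T2 LOAD — after: cnt=6, r=6 — load
T2 CAS — after: cnt=7, r=6 — ok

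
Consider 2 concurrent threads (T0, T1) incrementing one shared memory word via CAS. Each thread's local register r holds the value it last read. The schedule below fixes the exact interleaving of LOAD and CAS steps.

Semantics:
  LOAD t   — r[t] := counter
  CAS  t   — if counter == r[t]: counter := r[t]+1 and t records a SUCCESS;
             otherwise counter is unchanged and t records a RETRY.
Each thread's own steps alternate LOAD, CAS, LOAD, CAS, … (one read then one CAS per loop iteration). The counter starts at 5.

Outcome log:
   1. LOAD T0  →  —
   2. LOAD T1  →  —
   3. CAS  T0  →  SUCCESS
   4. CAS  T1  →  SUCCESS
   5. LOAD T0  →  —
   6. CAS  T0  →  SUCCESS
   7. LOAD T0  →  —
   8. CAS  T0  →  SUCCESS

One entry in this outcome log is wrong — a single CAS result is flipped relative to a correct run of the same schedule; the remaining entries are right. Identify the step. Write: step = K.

step = 4

Re-executing:
   1) LOAD T0:  M=5  r_T0=5
   2) LOAD T1:  M=5  r_T1=5
   3) CAS  T0:  M=6  r_T0=5 ✓
   4) CAS  T1:  M=6  r_T1=5 ✗
   5) LOAD T0:  M=6  r_T0=6
   6) CAS  T0:  M=7  r_T0=6 ✓
   7) LOAD T0:  M=7  r_T0=7
   8) CAS  T0:  M=8  r_T0=7 ✓
Mismatch at 4.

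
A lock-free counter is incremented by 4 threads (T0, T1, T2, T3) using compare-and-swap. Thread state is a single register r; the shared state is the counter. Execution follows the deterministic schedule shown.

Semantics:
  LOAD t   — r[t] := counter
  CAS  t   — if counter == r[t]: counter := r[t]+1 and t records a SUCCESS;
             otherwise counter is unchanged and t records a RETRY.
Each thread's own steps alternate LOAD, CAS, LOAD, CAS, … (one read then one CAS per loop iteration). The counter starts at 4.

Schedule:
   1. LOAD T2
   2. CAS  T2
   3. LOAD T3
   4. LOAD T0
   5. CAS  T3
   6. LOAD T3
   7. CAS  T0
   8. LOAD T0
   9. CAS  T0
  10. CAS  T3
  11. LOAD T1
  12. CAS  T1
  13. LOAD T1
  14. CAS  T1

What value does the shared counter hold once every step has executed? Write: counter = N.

counter = 9

T2 LOAD — after: cnt=4, r=4 — load
T2 CAS — after: cnt=5, r=4 — ok
T3 LOAD — after: cnt=5, r=5 — load
T0 LOAD — after: cnt=5, r=5 — load
T3 CAS — after: cnt=6, r=5 — ok
T3 LOAD — after: cnt=6, r=6 — load
T0 CAS — after: cnt=6, r=5 — retry
T0 LOAD — after: cnt=6, r=6 — load
T0 CAS — after: cnt=7, r=6 — ok
T3 CAS — after: cnt=7, r=6 — retry
T1 LOAD — after: cnt=7, r=7 — load
T1 CAS — after: cnt=8, r=7 — ok
T1 LOAD — after: cnt=8, r=8 — load
T1 CAS — after: cnt=9, r=8 — ok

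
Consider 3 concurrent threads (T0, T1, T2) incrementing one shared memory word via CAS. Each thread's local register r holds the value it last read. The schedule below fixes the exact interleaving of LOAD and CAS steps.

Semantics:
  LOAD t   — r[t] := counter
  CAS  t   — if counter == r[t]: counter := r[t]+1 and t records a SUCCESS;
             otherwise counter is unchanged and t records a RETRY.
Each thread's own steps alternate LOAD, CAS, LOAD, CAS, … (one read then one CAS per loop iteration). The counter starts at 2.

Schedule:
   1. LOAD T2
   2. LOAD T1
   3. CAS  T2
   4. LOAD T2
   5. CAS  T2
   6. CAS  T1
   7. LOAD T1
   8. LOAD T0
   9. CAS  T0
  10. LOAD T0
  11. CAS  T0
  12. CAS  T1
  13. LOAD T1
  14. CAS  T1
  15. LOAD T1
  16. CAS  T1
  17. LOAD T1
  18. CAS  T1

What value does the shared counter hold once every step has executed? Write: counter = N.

counter = 9

1. LOAD T2 → mem=2 r[T2]=2 [LOAD]
2. LOAD T1 → mem=2 r[T1]=2 [LOAD]
3. CAS T2 → mem=3 r[T2]=2 [OK]
4. LOAD T2 → mem=3 r[T2]=3 [LOAD]
5. CAS T2 → mem=4 r[T2]=3 [OK]
6. CAS T1 → mem=4 r[T1]=2 [RETRY]
7. LOAD T1 → mem=4 r[T1]=4 [LOAD]
8. LOAD T0 → mem=4 r[T0]=4 [LOAD]
9. CAS T0 → mem=5 r[T0]=4 [OK]
10. LOAD T0 → mem=5 r[T0]=5 [LOAD]
11. CAS T0 → mem=6 r[T0]=5 [OK]
12. CAS T1 → mem=6 r[T1]=4 [RETRY]
13. LOAD T1 → mem=6 r[T1]=6 [LOAD]
14. CAS T1 → mem=7 r[T1]=6 [OK]
15. LOAD T1 → mem=7 r[T1]=7 [LOAD]
16. CAS T1 → mem=8 r[T1]=7 [OK]
17. LOAD T1 → mem=8 r[T1]=8 [LOAD]
18. CAS T1 → mem=9 r[T1]=8 [OK]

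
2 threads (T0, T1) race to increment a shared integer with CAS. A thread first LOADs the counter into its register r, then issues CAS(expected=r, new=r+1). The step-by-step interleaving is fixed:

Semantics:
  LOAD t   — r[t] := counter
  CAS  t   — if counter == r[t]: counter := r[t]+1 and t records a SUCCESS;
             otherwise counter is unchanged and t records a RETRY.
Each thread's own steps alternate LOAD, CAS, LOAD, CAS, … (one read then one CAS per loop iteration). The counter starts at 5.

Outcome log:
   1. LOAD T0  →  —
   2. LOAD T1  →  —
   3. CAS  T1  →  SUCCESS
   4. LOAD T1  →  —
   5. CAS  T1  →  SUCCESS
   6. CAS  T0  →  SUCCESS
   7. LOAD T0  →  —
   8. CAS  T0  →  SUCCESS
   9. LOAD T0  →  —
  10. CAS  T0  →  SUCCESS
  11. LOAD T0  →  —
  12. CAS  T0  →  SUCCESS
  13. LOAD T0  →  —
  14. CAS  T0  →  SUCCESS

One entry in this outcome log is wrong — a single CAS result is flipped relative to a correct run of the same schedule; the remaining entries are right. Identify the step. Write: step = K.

step = 6

Reference trace:
   1) LOAD T0:  M=5  r_T0=5
   2) LOAD T1:  M=5  r_T1=5
   3) CAS  T1:  M=6  r_T1=5 ✓
   4) LOAD T1:  M=6  r_T1=6
   5) CAS  T1:  M=7  r_T1=6 ✓
   6) CAS  T0:  M=7  r_T0=5 ✗
   7) LOAD T0:  M=7  r_T0=7
   8) CAS  T0:  M=8  r_T0=7 ✓
   9) LOAD T0:  M=8  r_T0=8
  10) CAS  T0:  M=9  r_T0=8 ✓
  11) LOAD T0:  M=9  r_T0=9
  12) CAS  T0:  M=10  r_T0=9 ✓
  13) LOAD T0:  M=10  r_T0=10
  14) CAS  T0:  M=11  r_T0=10 ✓
Mismatch at 6.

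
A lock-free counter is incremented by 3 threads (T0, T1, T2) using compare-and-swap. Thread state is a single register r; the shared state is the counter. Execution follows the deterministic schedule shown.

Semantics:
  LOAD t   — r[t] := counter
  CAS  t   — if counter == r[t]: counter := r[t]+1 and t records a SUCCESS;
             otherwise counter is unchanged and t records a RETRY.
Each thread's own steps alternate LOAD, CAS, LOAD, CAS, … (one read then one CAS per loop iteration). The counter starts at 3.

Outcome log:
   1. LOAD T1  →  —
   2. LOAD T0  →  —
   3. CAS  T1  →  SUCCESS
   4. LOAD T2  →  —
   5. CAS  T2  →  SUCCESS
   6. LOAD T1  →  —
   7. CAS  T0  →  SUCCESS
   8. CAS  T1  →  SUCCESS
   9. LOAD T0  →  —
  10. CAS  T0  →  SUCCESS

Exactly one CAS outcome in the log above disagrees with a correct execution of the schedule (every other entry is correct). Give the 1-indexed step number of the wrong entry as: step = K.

step = 7

Re-executing:
1. LOAD T1 → mem=3 r[T1]=3 [LOAD]
2. LOAD T0 → mem=3 r[T0]=3 [LOAD]
3. CAS T1 → mem=4 r[T1]=3 [OK]
4. LOAD T2 → mem=4 r[T2]=4 [LOAD]
5. CAS T2 → mem=5 r[T2]=4 [OK]
6. LOAD T1 → mem=5 r[T1]=5 [LOAD]
7. CAS T0 → mem=5 r[T0]=3 [RETRY]
8. CAS T1 → mem=6 r[T1]=5 [OK]
9. LOAD T0 → mem=6 r[T0]=6 [LOAD]
10. CAS T0 → mem=7 r[T0]=6 [OK]
Mismatch at 7.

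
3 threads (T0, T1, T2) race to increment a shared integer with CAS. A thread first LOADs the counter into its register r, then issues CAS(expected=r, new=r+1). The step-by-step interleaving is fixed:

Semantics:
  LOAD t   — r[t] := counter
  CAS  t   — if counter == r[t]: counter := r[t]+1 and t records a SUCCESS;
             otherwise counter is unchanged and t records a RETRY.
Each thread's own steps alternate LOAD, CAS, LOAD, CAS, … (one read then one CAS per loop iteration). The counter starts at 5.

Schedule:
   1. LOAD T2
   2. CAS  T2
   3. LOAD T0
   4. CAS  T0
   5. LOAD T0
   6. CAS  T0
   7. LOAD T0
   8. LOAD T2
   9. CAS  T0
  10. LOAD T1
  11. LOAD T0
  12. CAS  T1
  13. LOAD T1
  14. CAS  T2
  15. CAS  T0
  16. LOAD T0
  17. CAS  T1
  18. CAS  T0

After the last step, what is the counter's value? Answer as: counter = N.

counter = 11

T2 LOAD — after: cnt=5, r=5 — load
T2 CAS — after: cnt=6, r=5 — ok
T0 LOAD — after: cnt=6, r=6 — load
T0 CAS — after: cnt=7, r=6 — ok
T0 LOAD — after: cnt=7, r=7 — load
T0 CAS — after: cnt=8, r=7 — ok
T0 LOAD — after: cnt=8, r=8 — load
T2 LOAD — after: cnt=8, r=8 — load
T0 CAS — after: cnt=9, r=8 — ok
T1 LOAD — after: cnt=9, r=9 — load
T0 LOAD — after: cnt=9, r=9 — load
T1 CAS — after: cnt=10, r=9 — ok
T1 LOAD — after: cnt=10, r=10 — load
T2 CAS — after: cnt=10, r=8 — retry
T0 CAS — after: cnt=10, r=9 — retry
T0 LOAD — after: cnt=10, r=10 — load
T1 CAS — after: cnt=11, r=10 — ok
T0 CAS — after: cnt=11, r=10 — retry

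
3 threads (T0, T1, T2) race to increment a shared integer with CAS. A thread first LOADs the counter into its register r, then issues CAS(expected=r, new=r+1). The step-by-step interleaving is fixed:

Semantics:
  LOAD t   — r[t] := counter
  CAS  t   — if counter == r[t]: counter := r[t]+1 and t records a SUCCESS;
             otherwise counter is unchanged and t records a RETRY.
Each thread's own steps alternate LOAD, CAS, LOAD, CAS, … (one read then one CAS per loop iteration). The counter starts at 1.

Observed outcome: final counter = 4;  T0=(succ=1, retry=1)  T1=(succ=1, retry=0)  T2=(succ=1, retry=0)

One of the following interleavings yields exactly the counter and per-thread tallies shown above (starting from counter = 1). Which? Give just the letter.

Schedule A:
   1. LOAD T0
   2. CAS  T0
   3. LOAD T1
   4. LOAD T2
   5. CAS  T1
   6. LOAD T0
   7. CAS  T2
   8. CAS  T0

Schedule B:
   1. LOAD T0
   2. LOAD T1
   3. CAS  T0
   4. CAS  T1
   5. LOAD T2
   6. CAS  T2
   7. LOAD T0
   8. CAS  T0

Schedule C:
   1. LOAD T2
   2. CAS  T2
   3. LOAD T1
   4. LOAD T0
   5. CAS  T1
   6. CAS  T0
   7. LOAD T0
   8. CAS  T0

Simulating candidate C:
   1) LOAD T2:  M=1  r_T2=1
   2) CAS  T2:  M=2  r_T2=1 ✓
   3) LOAD T1:  M=2  r_T1=2
   4) LOAD T0:  M=2  r_T0=2
   5) CAS  T1:  M=3  r_T1=2 ✓
   6) CAS  T0:  M=3  r_T0=2 ✗
   7) LOAD T0:  M=3  r_T0=3
   8) CAS  T0:  M=4  r_T0=3 ✓

C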